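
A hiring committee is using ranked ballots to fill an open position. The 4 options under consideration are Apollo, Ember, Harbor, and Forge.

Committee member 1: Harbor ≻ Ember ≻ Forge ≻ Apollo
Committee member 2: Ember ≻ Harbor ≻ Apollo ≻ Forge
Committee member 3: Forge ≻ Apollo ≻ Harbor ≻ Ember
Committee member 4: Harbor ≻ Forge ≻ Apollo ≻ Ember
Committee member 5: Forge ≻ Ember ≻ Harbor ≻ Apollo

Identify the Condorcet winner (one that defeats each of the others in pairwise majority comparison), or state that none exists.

Head-to-head results (5 voters total):
Apollo vs Ember: Ember wins 3–2.
Apollo vs Harbor: Harbor wins 4–1.
Apollo vs Forge: Forge wins 4–1.
Ember vs Harbor: Harbor wins 3–2.
Ember vs Forge: Forge wins 3–2.
Harbor vs Forge: Harbor wins 3–2.
Harbor beats each rival — Apollo (4–1), Ember (3–2), Forge (3–2) — so Harbor is the Condorcet winner.

Harbor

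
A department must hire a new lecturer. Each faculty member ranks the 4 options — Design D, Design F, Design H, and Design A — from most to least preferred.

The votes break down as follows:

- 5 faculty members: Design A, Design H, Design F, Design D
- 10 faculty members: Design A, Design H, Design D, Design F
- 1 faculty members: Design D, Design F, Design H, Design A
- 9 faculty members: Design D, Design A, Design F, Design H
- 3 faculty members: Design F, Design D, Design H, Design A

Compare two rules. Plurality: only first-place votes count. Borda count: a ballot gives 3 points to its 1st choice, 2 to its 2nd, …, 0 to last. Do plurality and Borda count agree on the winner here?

Plurality first-place counts: Design D 10, Design F 3, Design H 0, Design A 15 → Design A.
Borda totals: Design D 46, Design F 25, Design H 34, Design A 63 → Design A.
The two rules agree on Design A.

Yes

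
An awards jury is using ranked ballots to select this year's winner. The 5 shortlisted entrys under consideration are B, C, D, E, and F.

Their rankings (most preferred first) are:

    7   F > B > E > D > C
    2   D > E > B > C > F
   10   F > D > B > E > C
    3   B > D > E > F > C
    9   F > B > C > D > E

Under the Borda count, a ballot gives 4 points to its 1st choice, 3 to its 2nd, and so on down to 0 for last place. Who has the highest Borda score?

Borda scores:
  B: 7·3 + 2·2 + 10·2 + 3·4 + 9·3 = 84
  C: 7·0 + 2·1 + 10·0 + 3·0 + 9·2 = 20
  D: 7·1 + 2·4 + 10·3 + 3·3 + 9·1 = 63
  E: 7·2 + 2·3 + 10·1 + 3·2 + 9·0 = 36
  F: 7·4 + 2·0 + 10·4 + 3·1 + 9·4 = 107
F has the highest total.

F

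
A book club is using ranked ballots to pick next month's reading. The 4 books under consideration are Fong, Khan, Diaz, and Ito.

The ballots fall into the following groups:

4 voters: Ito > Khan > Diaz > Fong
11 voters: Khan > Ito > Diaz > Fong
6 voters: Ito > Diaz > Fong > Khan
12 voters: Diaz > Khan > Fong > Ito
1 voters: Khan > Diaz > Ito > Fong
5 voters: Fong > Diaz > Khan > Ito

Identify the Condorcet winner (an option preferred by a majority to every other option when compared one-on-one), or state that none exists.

Head-to-head results (39 voters total):
Fong vs Khan: Khan wins 28–11.
Fong vs Diaz: Diaz wins 34–5.
Fong vs Ito: Ito wins 22–17.
Khan vs Diaz: Diaz wins 23–16.
Khan vs Ito: Khan wins 29–10.
Diaz vs Ito: Ito wins 21–18.
No candidate beats all others: Khan beats Ito beats Diaz beats Khan, a majority cycle.

No Condorcet winner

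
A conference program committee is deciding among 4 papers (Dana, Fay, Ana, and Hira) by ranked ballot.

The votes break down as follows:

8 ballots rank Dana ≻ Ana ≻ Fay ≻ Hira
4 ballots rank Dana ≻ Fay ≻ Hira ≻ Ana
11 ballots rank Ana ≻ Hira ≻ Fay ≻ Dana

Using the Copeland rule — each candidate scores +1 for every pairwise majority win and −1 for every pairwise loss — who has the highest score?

Pairwise results:
  Dana vs Fay: Dana wins 12–11.
  Dana vs Ana: Dana wins 12–11.
  Dana vs Hira: Dana wins 12–11.
  Fay vs Ana: Ana wins 19–4.
  Fay vs Hira: Fay wins 12–11.
  Ana vs Hira: Ana wins 19–4.
Copeland scores (wins − losses):
  Dana: 3 − 0 = 3
  Fay: 1 − 2 = -1
  Ana: 2 − 1 = 1
  Hira: 0 − 3 = -3
Dana has the best Copeland score.

Dana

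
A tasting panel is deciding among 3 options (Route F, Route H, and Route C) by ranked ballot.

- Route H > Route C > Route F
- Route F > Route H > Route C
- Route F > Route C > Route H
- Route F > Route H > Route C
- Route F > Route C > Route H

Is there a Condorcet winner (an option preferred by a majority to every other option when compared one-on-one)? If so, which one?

Head-to-head results (5 voters total):
Route F vs Route H: Route F wins 4–1.
Route F vs Route C: Route F wins 4–1.
Route H vs Route C: Route H wins 3–2.
Route F beats each rival — Route H (4–1), Route C (4–1) — so Route F is the Condorcet winner.

Route F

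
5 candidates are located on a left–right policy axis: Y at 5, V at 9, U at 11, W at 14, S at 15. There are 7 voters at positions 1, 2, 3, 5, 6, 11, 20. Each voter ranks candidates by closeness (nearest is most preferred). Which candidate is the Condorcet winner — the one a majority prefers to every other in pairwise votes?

Y

With single-peaked preferences on a line, the Condorcet winner is the candidate closest to the median voter.
The median voter (position 5) is closest to Y at 5.
Check: Y vs U — voters closer to Y: 5 of 7.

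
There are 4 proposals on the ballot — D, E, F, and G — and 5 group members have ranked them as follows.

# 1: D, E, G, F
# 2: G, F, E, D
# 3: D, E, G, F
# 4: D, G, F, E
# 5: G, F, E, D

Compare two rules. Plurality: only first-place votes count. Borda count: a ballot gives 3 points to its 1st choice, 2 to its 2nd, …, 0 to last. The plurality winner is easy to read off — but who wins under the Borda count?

G

Plurality first-place counts: D 3, E 0, F 0, G 2 → D.
Borda totals: D 9, E 6, F 5, G 10 → G.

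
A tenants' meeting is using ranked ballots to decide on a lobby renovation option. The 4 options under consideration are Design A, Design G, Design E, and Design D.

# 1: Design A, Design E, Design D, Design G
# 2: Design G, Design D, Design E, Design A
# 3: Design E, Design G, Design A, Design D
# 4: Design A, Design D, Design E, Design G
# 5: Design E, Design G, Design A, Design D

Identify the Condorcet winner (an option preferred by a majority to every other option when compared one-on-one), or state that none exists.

Head-to-head results (5 voters total):
Design A vs Design G: Design G wins 3–2.
Design A vs Design E: Design E wins 3–2.
Design A vs Design D: Design A wins 4–1.
Design G vs Design E: Design E wins 4–1.
Design G vs Design D: Design G wins 3–2.
Design E vs Design D: Design E wins 3–2.
Design E beats each rival — Design A (3–2), Design G (4–1), Design D (3–2) — so Design E is the Condorcet winner.

Design E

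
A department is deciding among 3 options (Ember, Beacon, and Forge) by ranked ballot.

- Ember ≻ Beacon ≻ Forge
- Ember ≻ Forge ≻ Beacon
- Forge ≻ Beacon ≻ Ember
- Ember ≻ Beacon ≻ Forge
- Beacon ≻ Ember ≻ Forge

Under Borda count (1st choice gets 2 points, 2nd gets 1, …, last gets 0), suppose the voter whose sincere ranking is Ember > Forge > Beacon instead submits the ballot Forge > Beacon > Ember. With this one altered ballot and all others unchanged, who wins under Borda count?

Beacon

Borda totals with the altered ballot: Ember 5, Beacon 6, Forge 4.
The switch changes the winner from Ember to Beacon.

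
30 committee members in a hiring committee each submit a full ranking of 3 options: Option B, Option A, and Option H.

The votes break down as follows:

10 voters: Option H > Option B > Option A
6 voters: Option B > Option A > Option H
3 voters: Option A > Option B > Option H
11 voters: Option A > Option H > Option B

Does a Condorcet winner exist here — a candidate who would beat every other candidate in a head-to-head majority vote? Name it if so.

Head-to-head results (30 voters total):
Option B vs Option A: Option B wins 16–14.
Option B vs Option H: Option H wins 21–9.
Option A vs Option H: Option A wins 20–10.
No candidate beats all others: Option B beats Option A beats Option H beats Option B, a majority cycle.

There is no Condorcet winner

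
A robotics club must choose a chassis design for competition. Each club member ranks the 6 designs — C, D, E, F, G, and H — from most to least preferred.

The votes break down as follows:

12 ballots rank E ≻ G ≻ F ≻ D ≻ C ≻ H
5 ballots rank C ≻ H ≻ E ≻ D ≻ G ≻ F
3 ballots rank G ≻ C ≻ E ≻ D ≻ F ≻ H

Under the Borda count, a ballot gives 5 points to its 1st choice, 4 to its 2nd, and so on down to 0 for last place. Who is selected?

Borda scores:
  C: 12·1 + 5·5 + 3·4 = 49
  D: 12·2 + 5·2 + 3·2 = 40
  E: 12·5 + 5·3 + 3·3 = 84
  F: 12·3 + 5·0 + 3·1 = 39
  G: 12·4 + 5·1 + 3·5 = 68
  H: 12·0 + 5·4 + 3·0 = 20
E has the highest total.

E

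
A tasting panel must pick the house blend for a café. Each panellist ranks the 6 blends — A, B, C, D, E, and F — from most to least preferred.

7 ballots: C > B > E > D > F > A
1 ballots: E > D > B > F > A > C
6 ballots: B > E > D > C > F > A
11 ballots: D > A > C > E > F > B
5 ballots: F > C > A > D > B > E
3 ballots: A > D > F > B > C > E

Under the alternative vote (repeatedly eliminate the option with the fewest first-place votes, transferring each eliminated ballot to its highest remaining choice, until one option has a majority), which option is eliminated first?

E

Round 1: D 11, C 7, B 6, F 5, A 3, E 1. E has the fewest and is eliminated.
Round 2: D 12, C 7, B 6, F 5, A 3. A has the fewest and is eliminated.
Round 3: D 15, C 7, B 6, F 5. F has the fewest and is eliminated.
Round 4: D 15, C 12, B 6. B has the fewest and is eliminated.
Round 5: D 21, C 12. D has a majority.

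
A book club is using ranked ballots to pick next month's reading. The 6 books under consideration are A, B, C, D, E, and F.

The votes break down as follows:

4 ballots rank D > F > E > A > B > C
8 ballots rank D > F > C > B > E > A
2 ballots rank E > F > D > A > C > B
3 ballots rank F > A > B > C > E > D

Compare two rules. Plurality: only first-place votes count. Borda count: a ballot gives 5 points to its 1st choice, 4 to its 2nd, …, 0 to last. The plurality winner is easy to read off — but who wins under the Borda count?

Plurality first-place counts: A 0, B 0, C 0, D 12, E 2, F 3 → D.
Borda totals: A 24, B 29, C 32, D 66, E 33, F 71 → F.

F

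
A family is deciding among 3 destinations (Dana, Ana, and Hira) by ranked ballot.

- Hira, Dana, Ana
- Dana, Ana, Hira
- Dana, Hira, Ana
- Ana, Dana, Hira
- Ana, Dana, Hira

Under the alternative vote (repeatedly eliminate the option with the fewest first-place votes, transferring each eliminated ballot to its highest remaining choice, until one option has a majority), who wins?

Round 1: Dana 2, Ana 2, Hira 1. Hira has the fewest and is eliminated.
Round 2: Dana 3, Ana 2. Dana has a majority.

Dana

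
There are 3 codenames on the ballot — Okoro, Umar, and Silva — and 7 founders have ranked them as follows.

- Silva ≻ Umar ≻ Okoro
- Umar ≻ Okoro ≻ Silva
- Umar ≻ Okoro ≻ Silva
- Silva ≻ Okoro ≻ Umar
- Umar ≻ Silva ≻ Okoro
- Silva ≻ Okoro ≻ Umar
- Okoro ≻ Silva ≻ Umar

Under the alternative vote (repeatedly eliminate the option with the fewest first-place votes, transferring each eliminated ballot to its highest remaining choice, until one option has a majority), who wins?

Silva

Round 1: Umar 3, Silva 3, Okoro 1. Okoro has the fewest and is eliminated.
Round 2: Silva 4, Umar 3. Silva has a majority.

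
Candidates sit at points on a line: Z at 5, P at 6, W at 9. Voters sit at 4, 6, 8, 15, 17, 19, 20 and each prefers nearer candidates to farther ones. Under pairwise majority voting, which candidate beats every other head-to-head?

With single-peaked preferences on a line, the Condorcet winner is the candidate closest to the median voter.
The median voter (position 15) is closest to W at 9.
Check: W vs P — voters closer to W: 5 of 7.

W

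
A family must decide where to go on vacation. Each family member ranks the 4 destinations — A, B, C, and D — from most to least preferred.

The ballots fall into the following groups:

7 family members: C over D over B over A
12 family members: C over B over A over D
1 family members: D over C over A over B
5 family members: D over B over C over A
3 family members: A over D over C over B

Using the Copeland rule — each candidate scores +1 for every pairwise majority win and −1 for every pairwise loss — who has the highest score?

Pairwise results:
  A vs B: B wins 24–4.
  A vs C: C wins 25–3.
  A vs D: A wins 15–13.
  B vs C: C wins 23–5.
  B vs D: D wins 16–12.
  C vs D: C wins 19–9.
Copeland scores (wins − losses):
  A: 1 − 2 = -1
  B: 1 − 2 = -1
  C: 3 − 0 = 3
  D: 1 − 2 = -1
C has the best Copeland score.

C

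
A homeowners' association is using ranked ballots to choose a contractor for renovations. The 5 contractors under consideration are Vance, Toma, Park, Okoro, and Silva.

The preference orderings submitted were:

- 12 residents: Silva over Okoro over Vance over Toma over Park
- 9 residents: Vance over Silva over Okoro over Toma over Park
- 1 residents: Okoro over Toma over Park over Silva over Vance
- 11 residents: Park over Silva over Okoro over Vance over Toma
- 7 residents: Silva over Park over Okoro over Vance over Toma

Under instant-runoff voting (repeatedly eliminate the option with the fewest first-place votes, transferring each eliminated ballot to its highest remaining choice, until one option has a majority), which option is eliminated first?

Round 1: Silva 19, Park 11, Vance 9, Okoro 1, Toma 0. Toma has the fewest and is eliminated.
Round 2: Silva 19, Park 11, Vance 9, Okoro 1. Okoro has the fewest and is eliminated.
Round 3: Silva 19, Park 12, Vance 9. Vance has the fewest and is eliminated.
Round 4: Silva 28, Park 12. Silva has a majority.

Toma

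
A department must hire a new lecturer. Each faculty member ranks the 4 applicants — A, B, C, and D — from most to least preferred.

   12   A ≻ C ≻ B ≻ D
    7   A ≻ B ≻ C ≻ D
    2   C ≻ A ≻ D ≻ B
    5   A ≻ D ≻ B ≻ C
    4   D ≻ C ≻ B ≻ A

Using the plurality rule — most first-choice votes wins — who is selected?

A

First-place vote totals:
  A: 24
  B: 0
  C: 2
  D: 4
A has the most first-place votes.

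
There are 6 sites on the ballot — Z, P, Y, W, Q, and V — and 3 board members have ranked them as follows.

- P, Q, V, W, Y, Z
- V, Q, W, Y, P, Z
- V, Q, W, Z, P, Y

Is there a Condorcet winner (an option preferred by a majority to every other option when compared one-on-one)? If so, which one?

V

Head-to-head results (3 voters total):
Z vs P: P wins 2–1.
Z vs Y: Y wins 2–1.
Z vs W: W wins 3–0.
Z vs Q: Q wins 3–0.
Z vs V: V wins 3–0.
P vs Y: P wins 2–1.
P vs W: W wins 2–1.
P vs Q: Q wins 2–1.
P vs V: V wins 2–1.
Y vs W: W wins 3–0.
Y vs Q: Q wins 3–0.
Y vs V: V wins 3–0.
W vs Q: Q wins 3–0.
W vs V: V wins 3–0.
Q vs V: V wins 2–1.
V beats each rival — Z (3–0), P (2–1), Y (3–0), W (3–0), Q (2–1) — so V is the Condorcet winner.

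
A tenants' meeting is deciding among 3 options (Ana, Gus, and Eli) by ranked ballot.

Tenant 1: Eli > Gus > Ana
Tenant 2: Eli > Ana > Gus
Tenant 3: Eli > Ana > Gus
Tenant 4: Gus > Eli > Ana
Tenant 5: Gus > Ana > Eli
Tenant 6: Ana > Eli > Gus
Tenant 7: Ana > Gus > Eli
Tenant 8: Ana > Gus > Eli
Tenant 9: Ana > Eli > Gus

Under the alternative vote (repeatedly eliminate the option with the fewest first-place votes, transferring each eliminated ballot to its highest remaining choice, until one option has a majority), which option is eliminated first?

Gus

Round 1: Ana 4, Eli 3, Gus 2. Gus has the fewest and is eliminated.
Round 2: Ana 5, Eli 4. Ana has a majority.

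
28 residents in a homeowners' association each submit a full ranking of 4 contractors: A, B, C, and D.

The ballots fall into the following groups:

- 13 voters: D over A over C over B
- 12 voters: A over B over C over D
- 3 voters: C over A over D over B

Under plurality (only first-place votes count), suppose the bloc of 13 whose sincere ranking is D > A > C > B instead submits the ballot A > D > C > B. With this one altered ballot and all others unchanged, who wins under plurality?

A

First-place totals with the altered ballot: A 25, B 0, C 3, D 0.
The switch changes the winner from D to A.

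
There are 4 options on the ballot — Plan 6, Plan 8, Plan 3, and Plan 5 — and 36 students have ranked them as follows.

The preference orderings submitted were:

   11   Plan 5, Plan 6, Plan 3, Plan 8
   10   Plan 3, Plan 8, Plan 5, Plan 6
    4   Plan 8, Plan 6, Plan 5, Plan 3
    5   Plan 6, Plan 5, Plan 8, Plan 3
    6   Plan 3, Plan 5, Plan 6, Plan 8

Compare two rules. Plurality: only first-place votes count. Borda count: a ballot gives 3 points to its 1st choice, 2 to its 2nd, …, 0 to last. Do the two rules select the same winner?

Plurality first-place counts: Plan 6 5, Plan 8 4, Plan 3 16, Plan 5 11 → Plan 3.
Borda totals: Plan 6 51, Plan 8 37, Plan 3 59, Plan 5 69 → Plan 5.
The two rules disagree: plurality picks Plan 3, Borda picks Plan 5.

No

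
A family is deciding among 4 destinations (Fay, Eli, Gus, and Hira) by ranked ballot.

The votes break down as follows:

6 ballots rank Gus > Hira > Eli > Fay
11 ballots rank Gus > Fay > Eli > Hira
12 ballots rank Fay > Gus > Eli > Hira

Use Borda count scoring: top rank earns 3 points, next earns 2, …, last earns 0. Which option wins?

Borda scores:
  Fay: 6·0 + 11·2 + 12·3 = 58
  Eli: 6·1 + 11·1 + 12·1 = 29
  Gus: 6·3 + 11·3 + 12·2 = 75
  Hira: 6·2 + 11·0 + 12·0 = 12
Gus has the highest total.

Gus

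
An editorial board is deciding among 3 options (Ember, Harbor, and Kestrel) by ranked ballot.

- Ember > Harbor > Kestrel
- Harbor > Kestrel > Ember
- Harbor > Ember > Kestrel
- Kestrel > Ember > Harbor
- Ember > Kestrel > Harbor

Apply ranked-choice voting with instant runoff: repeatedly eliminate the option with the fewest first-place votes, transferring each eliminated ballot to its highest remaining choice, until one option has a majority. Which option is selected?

Round 1: Ember 2, Harbor 2, Kestrel 1. Kestrel has the fewest and is eliminated.
Round 2: Ember 3, Harbor 2. Ember has a majority.

Ember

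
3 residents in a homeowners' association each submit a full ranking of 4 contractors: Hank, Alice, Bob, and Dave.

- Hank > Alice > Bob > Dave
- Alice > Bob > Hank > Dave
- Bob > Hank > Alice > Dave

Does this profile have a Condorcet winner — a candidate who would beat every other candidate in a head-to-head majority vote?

No

Head-to-head results (3 voters total):
Hank vs Alice: Hank wins 2–1.
Hank vs Bob: Bob wins 2–1.
Hank vs Dave: Hank wins 3–0.
Alice vs Bob: Alice wins 2–1.
Alice vs Dave: Alice wins 3–0.
Bob vs Dave: Bob wins 3–0.
No candidate beats all others: Hank beats Alice beats Bob beats Hank, a majority cycle.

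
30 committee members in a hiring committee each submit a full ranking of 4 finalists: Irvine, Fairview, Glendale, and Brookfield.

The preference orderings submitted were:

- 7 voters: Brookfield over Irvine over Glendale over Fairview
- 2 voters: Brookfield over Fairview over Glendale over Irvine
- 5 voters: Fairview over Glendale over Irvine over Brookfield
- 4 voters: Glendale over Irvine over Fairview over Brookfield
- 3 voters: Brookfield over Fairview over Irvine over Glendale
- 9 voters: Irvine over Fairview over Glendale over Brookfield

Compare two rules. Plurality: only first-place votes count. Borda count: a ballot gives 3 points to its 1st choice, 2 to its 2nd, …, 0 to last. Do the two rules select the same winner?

No

Plurality first-place counts: Irvine 9, Fairview 5, Glendale 4, Brookfield 12 → Brookfield.
Borda totals: Irvine 57, Fairview 47, Glendale 40, Brookfield 36 → Irvine.
The two rules disagree: plurality picks Brookfield, Borda picks Irvine.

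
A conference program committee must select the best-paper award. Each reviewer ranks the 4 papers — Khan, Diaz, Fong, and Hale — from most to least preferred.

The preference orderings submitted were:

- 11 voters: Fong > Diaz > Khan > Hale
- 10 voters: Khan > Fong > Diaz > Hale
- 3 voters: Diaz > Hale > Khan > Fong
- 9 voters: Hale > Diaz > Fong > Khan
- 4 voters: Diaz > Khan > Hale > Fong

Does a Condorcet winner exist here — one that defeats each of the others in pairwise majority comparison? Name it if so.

Fong

Head-to-head results (37 voters total):
Khan vs Diaz: Diaz wins 27–10.
Khan vs Fong: Fong wins 20–17.
Khan vs Hale: Khan wins 25–12.
Diaz vs Fong: Fong wins 21–16.
Diaz vs Hale: Diaz wins 28–9.
Fong vs Hale: Fong wins 21–16.
Fong beats each rival — Khan (20–17), Diaz (21–16), Hale (21–16) — so Fong is the Condorcet winner.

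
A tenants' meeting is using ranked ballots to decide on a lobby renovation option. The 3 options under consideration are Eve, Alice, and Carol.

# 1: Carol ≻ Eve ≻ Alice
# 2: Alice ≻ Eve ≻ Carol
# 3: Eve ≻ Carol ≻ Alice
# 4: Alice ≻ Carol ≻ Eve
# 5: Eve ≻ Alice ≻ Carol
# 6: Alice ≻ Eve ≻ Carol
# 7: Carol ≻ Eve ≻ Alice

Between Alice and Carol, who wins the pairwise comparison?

Ballots ranking Alice above Carol: 4.
Ballots ranking Carol above Alice: 3.
Alice wins the head-to-head, 4–3.

Alice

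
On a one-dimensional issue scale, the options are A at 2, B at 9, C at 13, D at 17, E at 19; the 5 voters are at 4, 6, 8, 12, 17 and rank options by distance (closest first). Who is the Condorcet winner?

With single-peaked preferences on a line, the Condorcet winner is the candidate closest to the median voter.
The median voter (position 8) is closest to B at 9.
Check: B vs D — voters closer to B: 4 of 5.

B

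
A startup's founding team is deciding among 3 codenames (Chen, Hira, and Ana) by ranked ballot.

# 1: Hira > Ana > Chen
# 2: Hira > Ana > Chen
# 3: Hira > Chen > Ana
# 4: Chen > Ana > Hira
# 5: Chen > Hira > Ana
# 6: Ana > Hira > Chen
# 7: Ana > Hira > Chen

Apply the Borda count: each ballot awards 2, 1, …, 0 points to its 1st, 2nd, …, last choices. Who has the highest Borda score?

Borda scores:
  Chen: 0 + 0 + 1 + 2 + 2 + 0 + 0 = 5
  Hira: 2 + 2 + 2 + 0 + 1 + 1 + 1 = 9
  Ana: 1 + 1 + 0 + 1 + 0 + 2 + 2 = 7
Hira has the highest total.

Hira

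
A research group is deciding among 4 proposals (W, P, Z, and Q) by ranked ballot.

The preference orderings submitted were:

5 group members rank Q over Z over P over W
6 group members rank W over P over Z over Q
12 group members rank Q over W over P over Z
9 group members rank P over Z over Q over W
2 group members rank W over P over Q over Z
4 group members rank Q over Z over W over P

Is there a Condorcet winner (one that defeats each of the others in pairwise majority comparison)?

Head-to-head results (38 voters total):
W vs P: W wins 24–14.
W vs Z: W wins 20–18.
W vs Q: Q wins 30–8.
P vs Z: P wins 29–9.
P vs Q: Q wins 21–17.
Z vs Q: Q wins 23–15.
Q beats each rival — W (30–8), P (21–17), Z (23–15) — so Q is the Condorcet winner.

Yes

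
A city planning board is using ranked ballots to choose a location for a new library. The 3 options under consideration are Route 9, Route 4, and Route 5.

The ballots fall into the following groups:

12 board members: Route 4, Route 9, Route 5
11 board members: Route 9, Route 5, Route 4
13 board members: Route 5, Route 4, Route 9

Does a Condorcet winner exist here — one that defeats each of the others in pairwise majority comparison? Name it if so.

None — there is no Condorcet winner

Head-to-head results (36 voters total):
Route 9 vs Route 4: Route 4 wins 25–11.
Route 9 vs Route 5: Route 9 wins 23–13.
Route 4 vs Route 5: Route 5 wins 24–12.
No candidate beats all others: Route 9 beats Route 5 beats Route 4 beats Route 9, a majority cycle.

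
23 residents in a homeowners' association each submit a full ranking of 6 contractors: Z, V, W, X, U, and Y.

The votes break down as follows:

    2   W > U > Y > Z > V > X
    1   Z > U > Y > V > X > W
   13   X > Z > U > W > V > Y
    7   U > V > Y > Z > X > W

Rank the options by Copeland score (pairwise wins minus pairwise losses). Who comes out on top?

X

Pairwise results:
  Z vs V: Z wins 16–7.
  Z vs W: Z wins 21–2.
  Z vs X: X wins 13–10.
  Z vs U: Z wins 14–9.
  Z vs Y: Z wins 14–9.
  V vs W: W wins 15–8.
  V vs X: X wins 13–10.
  V vs U: U wins 23–0.
  V vs Y: V wins 20–3.
  W vs X: X wins 21–2.
  W vs U: U wins 21–2.
  W vs Y: W wins 15–8.
  X vs U: X wins 13–10.
  X vs Y: X wins 13–10.
  U vs Y: U wins 23–0.
Copeland scores (wins − losses):
  Z: 4 − 1 = 3
  V: 1 − 4 = -3
  W: 2 − 3 = -1
  X: 5 − 0 = 5
  U: 3 − 2 = 1
  Y: 0 − 5 = -5
X has the best Copeland score.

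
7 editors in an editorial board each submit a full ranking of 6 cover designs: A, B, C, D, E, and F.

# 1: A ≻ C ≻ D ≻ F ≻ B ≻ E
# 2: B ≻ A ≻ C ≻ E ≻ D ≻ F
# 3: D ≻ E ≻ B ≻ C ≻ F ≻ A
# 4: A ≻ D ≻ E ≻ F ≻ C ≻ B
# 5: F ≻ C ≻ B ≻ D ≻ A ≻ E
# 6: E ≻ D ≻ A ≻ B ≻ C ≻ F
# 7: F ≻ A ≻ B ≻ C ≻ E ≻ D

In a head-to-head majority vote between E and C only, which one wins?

C

Ballots ranking E above C: 3.
Ballots ranking C above E: 4.
C wins the head-to-head, 4–3.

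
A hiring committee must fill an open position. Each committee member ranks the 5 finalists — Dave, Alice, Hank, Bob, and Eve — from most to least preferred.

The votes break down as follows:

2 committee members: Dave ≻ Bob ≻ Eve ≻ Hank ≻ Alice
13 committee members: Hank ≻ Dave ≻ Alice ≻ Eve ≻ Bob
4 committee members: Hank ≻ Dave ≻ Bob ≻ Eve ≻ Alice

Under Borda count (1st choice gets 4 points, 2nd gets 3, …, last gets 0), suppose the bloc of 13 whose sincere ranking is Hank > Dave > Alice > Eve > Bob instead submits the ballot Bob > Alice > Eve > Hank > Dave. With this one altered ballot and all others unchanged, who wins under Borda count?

Bob

Borda totals with the altered ballot: Dave 20, Alice 39, Hank 31, Bob 66, Eve 34.
The switch changes the winner from Hank to Bob.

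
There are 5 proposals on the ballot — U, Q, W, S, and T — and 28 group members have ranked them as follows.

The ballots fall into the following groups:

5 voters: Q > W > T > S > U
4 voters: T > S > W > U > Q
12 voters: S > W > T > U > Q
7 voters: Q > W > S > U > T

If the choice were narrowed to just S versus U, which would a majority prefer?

S

Ballots ranking S above U: 5+4+12+7 = 28.
Ballots ranking U above S: 0.
S wins the head-to-head, 28–0.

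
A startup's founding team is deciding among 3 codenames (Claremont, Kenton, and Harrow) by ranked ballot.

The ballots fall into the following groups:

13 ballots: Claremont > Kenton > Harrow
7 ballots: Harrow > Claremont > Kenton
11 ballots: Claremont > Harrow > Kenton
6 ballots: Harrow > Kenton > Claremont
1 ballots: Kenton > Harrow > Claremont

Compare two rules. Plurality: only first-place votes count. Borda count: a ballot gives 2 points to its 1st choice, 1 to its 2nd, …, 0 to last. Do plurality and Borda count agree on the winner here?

Yes

Plurality first-place counts: Claremont 24, Kenton 1, Harrow 13 → Claremont.
Borda totals: Claremont 55, Kenton 21, Harrow 38 → Claremont.
The two rules agree on Claremont.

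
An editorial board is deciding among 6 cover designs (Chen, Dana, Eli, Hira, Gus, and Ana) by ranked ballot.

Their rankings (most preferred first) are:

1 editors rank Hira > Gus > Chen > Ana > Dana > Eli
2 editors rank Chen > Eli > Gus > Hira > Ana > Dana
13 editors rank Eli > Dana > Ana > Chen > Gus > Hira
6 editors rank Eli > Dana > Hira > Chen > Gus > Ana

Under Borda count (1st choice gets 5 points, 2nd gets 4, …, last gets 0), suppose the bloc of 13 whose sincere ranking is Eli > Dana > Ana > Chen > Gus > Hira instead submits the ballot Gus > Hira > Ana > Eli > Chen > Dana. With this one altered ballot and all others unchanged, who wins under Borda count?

Gus

Borda totals with the altered ballot: Chen 38, Dana 25, Eli 64, Hira 79, Gus 81, Ana 43.
The switch changes the winner from Eli to Gus.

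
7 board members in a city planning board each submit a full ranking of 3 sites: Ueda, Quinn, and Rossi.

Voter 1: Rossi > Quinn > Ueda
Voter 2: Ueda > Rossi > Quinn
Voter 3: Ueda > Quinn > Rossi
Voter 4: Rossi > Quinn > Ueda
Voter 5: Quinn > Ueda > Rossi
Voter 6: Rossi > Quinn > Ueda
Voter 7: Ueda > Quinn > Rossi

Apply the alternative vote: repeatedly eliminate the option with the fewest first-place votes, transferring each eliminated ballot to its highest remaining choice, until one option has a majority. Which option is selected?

Round 1: Ueda 3, Rossi 3, Quinn 1. Quinn has the fewest and is eliminated.
Round 2: Ueda 4, Rossi 3. Ueda has a majority.

Ueda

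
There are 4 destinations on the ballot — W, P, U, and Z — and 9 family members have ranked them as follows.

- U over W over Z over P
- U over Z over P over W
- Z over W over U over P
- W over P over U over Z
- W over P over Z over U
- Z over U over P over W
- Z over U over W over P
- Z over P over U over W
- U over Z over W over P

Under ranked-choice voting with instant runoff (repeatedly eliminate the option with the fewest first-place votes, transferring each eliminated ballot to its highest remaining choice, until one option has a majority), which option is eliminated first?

P

Round 1: Z 4, U 3, W 2, P 0. P has the fewest and is eliminated.
Round 2: Z 4, U 3, W 2. W has the fewest and is eliminated.
Round 3: Z 5, U 4. Z has a majority.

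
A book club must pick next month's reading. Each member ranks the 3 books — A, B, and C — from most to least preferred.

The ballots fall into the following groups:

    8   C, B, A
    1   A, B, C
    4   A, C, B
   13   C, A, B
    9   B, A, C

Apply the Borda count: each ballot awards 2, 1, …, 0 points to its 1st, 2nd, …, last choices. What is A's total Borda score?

32

Borda scores:
  A: 8·0 + 2 + 4·2 + 13·1 + 9·1 = 32
  B: 8·1 + 1 + 4·0 + 13·0 + 9·2 = 27
  C: 8·2 + 0 + 4·1 + 13·2 + 9·0 = 46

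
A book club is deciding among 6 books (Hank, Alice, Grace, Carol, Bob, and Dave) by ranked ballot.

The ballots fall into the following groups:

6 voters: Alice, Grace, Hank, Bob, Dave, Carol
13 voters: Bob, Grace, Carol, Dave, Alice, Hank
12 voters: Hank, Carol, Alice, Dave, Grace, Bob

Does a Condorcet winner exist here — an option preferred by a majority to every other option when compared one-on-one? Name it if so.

Head-to-head results (31 voters total):
Hank vs Alice: Alice wins 19–12.
Hank vs Grace: Grace wins 19–12.
Hank vs Carol: Hank wins 18–13.
Hank vs Bob: Hank wins 18–13.
Hank vs Dave: Hank wins 18–13.
Alice vs Grace: Alice wins 18–13.
Alice vs Carol: Carol wins 25–6.
Alice vs Bob: Alice wins 18–13.
Alice vs Dave: Alice wins 18–13.
Grace vs Carol: Grace wins 19–12.
Grace vs Bob: Grace wins 18–13.
Grace vs Dave: Grace wins 19–12.
Carol vs Bob: Bob wins 19–12.
Carol vs Dave: Carol wins 25–6.
Bob vs Dave: Bob wins 19–12.
No candidate beats all others: Hank beats Carol beats Alice beats Hank, a majority cycle.

No Condorcet winner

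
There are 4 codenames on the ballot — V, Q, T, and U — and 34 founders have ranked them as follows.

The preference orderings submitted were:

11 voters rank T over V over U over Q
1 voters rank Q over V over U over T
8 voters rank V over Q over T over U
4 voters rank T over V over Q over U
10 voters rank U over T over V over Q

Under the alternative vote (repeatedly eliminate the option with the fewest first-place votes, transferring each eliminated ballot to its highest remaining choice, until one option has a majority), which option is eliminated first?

Q

Round 1: T 15, U 10, V 8, Q 1. Q has the fewest and is eliminated.
Round 2: T 15, U 10, V 9. V has the fewest and is eliminated.
Round 3: T 23, U 11. T has a majority.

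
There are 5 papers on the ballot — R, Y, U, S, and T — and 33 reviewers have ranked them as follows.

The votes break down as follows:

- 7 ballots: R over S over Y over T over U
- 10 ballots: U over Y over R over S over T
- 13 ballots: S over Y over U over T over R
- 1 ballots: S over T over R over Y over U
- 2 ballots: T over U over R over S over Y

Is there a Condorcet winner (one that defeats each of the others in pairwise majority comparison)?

No

Head-to-head results (33 voters total):
R vs Y: Y wins 23–10.
R vs U: U wins 25–8.
R vs S: R wins 19–14.
R vs T: R wins 17–16.
Y vs U: Y wins 21–12.
Y vs S: S wins 23–10.
Y vs T: Y wins 30–3.
U vs S: S wins 21–12.
U vs T: U wins 23–10.
S vs T: S wins 31–2.
No candidate beats all others: R beats S beats Y beats R, a majority cycle.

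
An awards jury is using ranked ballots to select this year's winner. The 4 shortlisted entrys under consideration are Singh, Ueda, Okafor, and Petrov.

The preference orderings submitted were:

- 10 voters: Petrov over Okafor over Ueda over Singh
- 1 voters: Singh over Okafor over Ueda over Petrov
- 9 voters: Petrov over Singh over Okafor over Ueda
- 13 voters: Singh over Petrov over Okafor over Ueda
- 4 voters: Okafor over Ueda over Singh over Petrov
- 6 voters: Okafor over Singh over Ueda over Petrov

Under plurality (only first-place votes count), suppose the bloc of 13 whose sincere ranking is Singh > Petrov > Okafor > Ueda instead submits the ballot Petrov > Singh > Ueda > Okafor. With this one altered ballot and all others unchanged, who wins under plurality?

Petrov

First-place totals with the altered ballot: Singh 1, Ueda 0, Okafor 10, Petrov 32.
The winner is unchanged: still Petrov.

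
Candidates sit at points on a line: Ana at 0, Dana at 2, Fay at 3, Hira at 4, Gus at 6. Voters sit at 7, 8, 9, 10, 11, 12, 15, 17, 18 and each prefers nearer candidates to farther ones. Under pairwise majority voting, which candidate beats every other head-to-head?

Gus

With single-peaked preferences on a line, the Condorcet winner is the candidate closest to the median voter.
The median voter (position 11) is closest to Gus at 6.
Check: Gus vs Hira — voters closer to Gus: 9 of 9.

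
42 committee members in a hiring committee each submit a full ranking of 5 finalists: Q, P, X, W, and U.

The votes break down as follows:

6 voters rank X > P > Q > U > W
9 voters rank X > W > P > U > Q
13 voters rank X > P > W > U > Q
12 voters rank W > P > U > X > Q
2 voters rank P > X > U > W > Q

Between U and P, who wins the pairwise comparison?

P

Ballots ranking U above P: 0.
Ballots ranking P above U: 6+9+13+12+2 = 42.
P wins the head-to-head, 42–0.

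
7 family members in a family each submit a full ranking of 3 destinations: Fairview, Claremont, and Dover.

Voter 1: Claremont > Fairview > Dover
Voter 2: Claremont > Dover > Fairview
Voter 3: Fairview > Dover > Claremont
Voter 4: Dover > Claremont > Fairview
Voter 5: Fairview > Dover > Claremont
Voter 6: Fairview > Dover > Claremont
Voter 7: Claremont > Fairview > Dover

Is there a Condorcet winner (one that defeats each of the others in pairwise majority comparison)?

Head-to-head results (7 voters total):
Fairview vs Claremont: Claremont wins 4–3.
Fairview vs Dover: Fairview wins 5–2.
Claremont vs Dover: Dover wins 4–3.
No candidate beats all others: Fairview beats Dover beats Claremont beats Fairview, a majority cycle.

No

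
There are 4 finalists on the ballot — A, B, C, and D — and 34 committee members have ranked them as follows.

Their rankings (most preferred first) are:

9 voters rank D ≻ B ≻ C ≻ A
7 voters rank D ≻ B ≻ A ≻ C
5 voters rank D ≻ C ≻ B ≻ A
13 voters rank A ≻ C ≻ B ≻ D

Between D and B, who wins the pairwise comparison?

Ballots ranking D above B: 9+7+5 = 21.
Ballots ranking B above D: 13.
D wins the head-to-head, 21–13.

D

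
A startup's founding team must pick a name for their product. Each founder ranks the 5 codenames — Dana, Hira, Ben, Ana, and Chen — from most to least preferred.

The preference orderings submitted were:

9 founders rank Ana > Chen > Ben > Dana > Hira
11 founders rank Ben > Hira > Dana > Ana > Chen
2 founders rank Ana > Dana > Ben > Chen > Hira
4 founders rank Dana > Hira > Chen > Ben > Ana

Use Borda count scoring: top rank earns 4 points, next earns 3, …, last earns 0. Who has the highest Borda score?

Borda scores:
  Dana: 9·1 + 11·2 + 2·3 + 4·4 = 53
  Hira: 9·0 + 11·3 + 2·0 + 4·3 = 45
  Ben: 9·2 + 11·4 + 2·2 + 4·1 = 70
  Ana: 9·4 + 11·1 + 2·4 + 4·0 = 55
  Chen: 9·3 + 11·0 + 2·1 + 4·2 = 37
Ben has the highest total.

Ben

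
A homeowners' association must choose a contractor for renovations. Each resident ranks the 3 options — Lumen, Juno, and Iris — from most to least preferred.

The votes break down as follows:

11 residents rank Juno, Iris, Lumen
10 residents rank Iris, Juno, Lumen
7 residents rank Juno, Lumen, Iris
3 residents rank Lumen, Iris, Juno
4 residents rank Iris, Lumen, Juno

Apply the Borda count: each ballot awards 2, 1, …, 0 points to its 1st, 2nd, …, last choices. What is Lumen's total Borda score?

17

Borda scores:
  Lumen: 11·0 + 10·0 + 7·1 + 3·2 + 4·1 = 17
  Juno: 11·2 + 10·1 + 7·2 + 3·0 + 4·0 = 46
  Iris: 11·1 + 10·2 + 7·0 + 3·1 + 4·2 = 42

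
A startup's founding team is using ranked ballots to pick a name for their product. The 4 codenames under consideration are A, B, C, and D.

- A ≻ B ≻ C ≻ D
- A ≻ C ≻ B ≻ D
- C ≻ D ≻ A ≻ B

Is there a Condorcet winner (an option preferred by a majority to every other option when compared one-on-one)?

Head-to-head results (3 voters total):
A vs B: A wins 3–0.
A vs C: A wins 2–1.
A vs D: A wins 2–1.
B vs C: C wins 2–1.
B vs D: B wins 2–1.
C vs D: C wins 3–0.
A beats each rival — B (3–0), C (2–1), D (2–1) — so A is the Condorcet winner.

Yes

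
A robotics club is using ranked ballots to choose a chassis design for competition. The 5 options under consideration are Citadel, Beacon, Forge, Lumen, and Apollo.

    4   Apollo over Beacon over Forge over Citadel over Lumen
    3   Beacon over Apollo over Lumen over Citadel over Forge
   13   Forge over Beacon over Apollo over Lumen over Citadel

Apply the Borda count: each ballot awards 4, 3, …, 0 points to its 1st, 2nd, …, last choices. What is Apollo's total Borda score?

51

Borda scores:
  Citadel: 4·1 + 3·1 + 13·0 = 7
  Beacon: 4·3 + 3·4 + 13·3 = 63
  Forge: 4·2 + 3·0 + 13·4 = 60
  Lumen: 4·0 + 3·2 + 13·1 = 19
  Apollo: 4·4 + 3·3 + 13·2 = 51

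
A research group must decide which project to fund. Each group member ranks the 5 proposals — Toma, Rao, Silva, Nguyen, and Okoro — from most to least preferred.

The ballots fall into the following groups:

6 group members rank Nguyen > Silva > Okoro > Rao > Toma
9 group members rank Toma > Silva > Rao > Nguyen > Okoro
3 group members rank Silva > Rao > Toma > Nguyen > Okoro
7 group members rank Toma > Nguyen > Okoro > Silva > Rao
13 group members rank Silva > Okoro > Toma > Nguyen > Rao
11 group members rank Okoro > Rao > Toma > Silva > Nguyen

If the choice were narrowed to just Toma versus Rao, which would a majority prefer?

Ballots ranking Toma above Rao: 9+7+13 = 29.
Ballots ranking Rao above Toma: 6+3+11 = 20.
Toma wins the head-to-head, 29–20.

Toma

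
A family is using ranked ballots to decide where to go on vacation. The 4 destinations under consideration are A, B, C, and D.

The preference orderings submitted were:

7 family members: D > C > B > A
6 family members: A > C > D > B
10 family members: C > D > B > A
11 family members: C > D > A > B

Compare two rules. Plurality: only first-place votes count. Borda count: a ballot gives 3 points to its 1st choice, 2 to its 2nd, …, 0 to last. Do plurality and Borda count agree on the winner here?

Yes

Plurality first-place counts: A 6, B 0, C 21, D 7 → C.
Borda totals: A 29, B 17, C 89, D 69 → C.
The two rules agree on C.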